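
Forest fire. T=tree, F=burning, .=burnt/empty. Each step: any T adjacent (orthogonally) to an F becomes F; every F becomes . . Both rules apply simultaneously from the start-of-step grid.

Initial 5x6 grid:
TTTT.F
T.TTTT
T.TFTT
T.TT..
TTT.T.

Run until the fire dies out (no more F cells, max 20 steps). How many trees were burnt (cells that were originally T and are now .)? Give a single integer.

Step 1: +5 fires, +2 burnt (F count now 5)
Step 2: +5 fires, +5 burnt (F count now 5)
Step 3: +2 fires, +5 burnt (F count now 2)
Step 4: +2 fires, +2 burnt (F count now 2)
Step 5: +2 fires, +2 burnt (F count now 2)
Step 6: +2 fires, +2 burnt (F count now 2)
Step 7: +1 fires, +2 burnt (F count now 1)
Step 8: +0 fires, +1 burnt (F count now 0)
Fire out after step 8
Initially T: 20, now '.': 29
Total burnt (originally-T cells now '.'): 19

Answer: 19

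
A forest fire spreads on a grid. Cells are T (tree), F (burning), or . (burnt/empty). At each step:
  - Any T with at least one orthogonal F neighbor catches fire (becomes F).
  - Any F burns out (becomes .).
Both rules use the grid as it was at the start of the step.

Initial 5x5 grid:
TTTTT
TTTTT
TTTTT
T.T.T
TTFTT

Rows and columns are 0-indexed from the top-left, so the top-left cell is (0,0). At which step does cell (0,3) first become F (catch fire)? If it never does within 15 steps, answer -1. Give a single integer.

Step 1: cell (0,3)='T' (+3 fires, +1 burnt)
Step 2: cell (0,3)='T' (+3 fires, +3 burnt)
Step 3: cell (0,3)='T' (+5 fires, +3 burnt)
Step 4: cell (0,3)='T' (+5 fires, +5 burnt)
Step 5: cell (0,3)='F' (+4 fires, +5 burnt)
  -> target ignites at step 5
Step 6: cell (0,3)='.' (+2 fires, +4 burnt)
Step 7: cell (0,3)='.' (+0 fires, +2 burnt)
  fire out at step 7

5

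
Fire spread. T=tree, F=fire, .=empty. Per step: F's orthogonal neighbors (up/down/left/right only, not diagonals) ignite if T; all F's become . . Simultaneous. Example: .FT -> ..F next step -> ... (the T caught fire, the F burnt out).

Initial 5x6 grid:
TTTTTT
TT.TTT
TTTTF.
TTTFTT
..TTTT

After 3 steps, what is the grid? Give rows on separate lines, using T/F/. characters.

Step 1: 5 trees catch fire, 2 burn out
  TTTTTT
  TT.TFT
  TTTF..
  TTF.FT
  ..TFTT
Step 2: 8 trees catch fire, 5 burn out
  TTTTFT
  TT.F.F
  TTF...
  TF...F
  ..F.FT
Step 3: 5 trees catch fire, 8 burn out
  TTTF.F
  TT....
  TF....
  F.....
  .....F

TTTF.F
TT....
TF....
F.....
.....F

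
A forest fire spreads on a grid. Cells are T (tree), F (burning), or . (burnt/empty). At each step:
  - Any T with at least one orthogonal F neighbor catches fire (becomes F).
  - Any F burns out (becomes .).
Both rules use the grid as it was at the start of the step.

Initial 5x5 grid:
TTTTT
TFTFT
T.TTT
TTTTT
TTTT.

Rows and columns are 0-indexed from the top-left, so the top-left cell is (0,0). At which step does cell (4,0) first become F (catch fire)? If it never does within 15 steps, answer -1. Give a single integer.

Step 1: cell (4,0)='T' (+6 fires, +2 burnt)
Step 2: cell (4,0)='T' (+7 fires, +6 burnt)
Step 3: cell (4,0)='T' (+4 fires, +7 burnt)
Step 4: cell (4,0)='F' (+3 fires, +4 burnt)
  -> target ignites at step 4
Step 5: cell (4,0)='.' (+1 fires, +3 burnt)
Step 6: cell (4,0)='.' (+0 fires, +1 burnt)
  fire out at step 6

4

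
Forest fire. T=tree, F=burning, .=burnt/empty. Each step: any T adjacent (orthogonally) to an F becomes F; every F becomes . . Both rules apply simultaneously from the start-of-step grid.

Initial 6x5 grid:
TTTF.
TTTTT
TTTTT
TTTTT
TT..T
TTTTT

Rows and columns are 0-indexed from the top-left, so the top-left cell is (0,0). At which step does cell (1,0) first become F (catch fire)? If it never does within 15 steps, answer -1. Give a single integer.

Step 1: cell (1,0)='T' (+2 fires, +1 burnt)
Step 2: cell (1,0)='T' (+4 fires, +2 burnt)
Step 3: cell (1,0)='T' (+5 fires, +4 burnt)
Step 4: cell (1,0)='F' (+4 fires, +5 burnt)
  -> target ignites at step 4
Step 5: cell (1,0)='.' (+3 fires, +4 burnt)
Step 6: cell (1,0)='.' (+3 fires, +3 burnt)
Step 7: cell (1,0)='.' (+3 fires, +3 burnt)
Step 8: cell (1,0)='.' (+2 fires, +3 burnt)
Step 9: cell (1,0)='.' (+0 fires, +2 burnt)
  fire out at step 9

4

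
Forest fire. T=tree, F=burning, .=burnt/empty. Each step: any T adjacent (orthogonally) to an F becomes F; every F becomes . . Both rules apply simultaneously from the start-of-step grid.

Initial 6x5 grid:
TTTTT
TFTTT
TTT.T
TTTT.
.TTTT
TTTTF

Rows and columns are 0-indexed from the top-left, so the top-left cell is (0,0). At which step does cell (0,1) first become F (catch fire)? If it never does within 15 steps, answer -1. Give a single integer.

Step 1: cell (0,1)='F' (+6 fires, +2 burnt)
  -> target ignites at step 1
Step 2: cell (0,1)='.' (+8 fires, +6 burnt)
Step 3: cell (0,1)='.' (+8 fires, +8 burnt)
Step 4: cell (0,1)='.' (+3 fires, +8 burnt)
Step 5: cell (0,1)='.' (+0 fires, +3 burnt)
  fire out at step 5

1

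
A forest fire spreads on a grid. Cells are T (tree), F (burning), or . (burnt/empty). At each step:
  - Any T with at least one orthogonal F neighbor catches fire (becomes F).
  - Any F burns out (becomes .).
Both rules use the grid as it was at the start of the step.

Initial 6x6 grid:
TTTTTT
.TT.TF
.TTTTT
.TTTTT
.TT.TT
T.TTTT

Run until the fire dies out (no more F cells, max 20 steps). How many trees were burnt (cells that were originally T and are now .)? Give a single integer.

Step 1: +3 fires, +1 burnt (F count now 3)
Step 2: +3 fires, +3 burnt (F count now 3)
Step 3: +4 fires, +3 burnt (F count now 4)
Step 4: +5 fires, +4 burnt (F count now 5)
Step 5: +5 fires, +5 burnt (F count now 5)
Step 6: +5 fires, +5 burnt (F count now 5)
Step 7: +2 fires, +5 burnt (F count now 2)
Step 8: +0 fires, +2 burnt (F count now 0)
Fire out after step 8
Initially T: 28, now '.': 35
Total burnt (originally-T cells now '.'): 27

Answer: 27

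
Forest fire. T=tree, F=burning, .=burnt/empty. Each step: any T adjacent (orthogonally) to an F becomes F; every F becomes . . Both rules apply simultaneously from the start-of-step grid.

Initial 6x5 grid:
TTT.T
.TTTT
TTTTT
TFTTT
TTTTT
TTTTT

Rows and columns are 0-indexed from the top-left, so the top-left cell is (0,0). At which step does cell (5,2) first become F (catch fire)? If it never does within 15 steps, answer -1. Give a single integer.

Step 1: cell (5,2)='T' (+4 fires, +1 burnt)
Step 2: cell (5,2)='T' (+7 fires, +4 burnt)
Step 3: cell (5,2)='F' (+7 fires, +7 burnt)
  -> target ignites at step 3
Step 4: cell (5,2)='.' (+6 fires, +7 burnt)
Step 5: cell (5,2)='.' (+2 fires, +6 burnt)
Step 6: cell (5,2)='.' (+1 fires, +2 burnt)
Step 7: cell (5,2)='.' (+0 fires, +1 burnt)
  fire out at step 7

3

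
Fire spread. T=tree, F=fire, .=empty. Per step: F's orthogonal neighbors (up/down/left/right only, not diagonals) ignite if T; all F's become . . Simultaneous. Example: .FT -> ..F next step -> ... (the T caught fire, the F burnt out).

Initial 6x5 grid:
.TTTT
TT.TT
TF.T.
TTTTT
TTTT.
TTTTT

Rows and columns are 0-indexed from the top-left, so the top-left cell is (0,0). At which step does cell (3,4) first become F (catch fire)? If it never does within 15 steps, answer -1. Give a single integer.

Step 1: cell (3,4)='T' (+3 fires, +1 burnt)
Step 2: cell (3,4)='T' (+5 fires, +3 burnt)
Step 3: cell (3,4)='T' (+5 fires, +5 burnt)
Step 4: cell (3,4)='F' (+6 fires, +5 burnt)
  -> target ignites at step 4
Step 5: cell (3,4)='.' (+3 fires, +6 burnt)
Step 6: cell (3,4)='.' (+2 fires, +3 burnt)
Step 7: cell (3,4)='.' (+0 fires, +2 burnt)
  fire out at step 7

4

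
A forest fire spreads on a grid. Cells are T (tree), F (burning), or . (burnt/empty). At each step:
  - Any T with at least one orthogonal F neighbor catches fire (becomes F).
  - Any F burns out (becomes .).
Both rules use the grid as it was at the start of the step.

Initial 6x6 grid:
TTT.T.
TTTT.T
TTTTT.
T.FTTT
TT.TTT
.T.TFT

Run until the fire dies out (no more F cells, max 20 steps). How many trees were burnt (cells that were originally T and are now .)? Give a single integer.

Answer: 24

Derivation:
Step 1: +5 fires, +2 burnt (F count now 5)
Step 2: +6 fires, +5 burnt (F count now 6)
Step 3: +6 fires, +6 burnt (F count now 6)
Step 4: +3 fires, +6 burnt (F count now 3)
Step 5: +2 fires, +3 burnt (F count now 2)
Step 6: +1 fires, +2 burnt (F count now 1)
Step 7: +1 fires, +1 burnt (F count now 1)
Step 8: +0 fires, +1 burnt (F count now 0)
Fire out after step 8
Initially T: 26, now '.': 34
Total burnt (originally-T cells now '.'): 24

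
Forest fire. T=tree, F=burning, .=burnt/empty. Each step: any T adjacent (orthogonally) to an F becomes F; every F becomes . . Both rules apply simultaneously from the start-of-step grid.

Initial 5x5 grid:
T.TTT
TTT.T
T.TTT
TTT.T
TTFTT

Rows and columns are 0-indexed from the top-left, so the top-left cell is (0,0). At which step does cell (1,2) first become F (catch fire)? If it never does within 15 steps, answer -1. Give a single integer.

Step 1: cell (1,2)='T' (+3 fires, +1 burnt)
Step 2: cell (1,2)='T' (+4 fires, +3 burnt)
Step 3: cell (1,2)='F' (+4 fires, +4 burnt)
  -> target ignites at step 3
Step 4: cell (1,2)='.' (+4 fires, +4 burnt)
Step 5: cell (1,2)='.' (+3 fires, +4 burnt)
Step 6: cell (1,2)='.' (+2 fires, +3 burnt)
Step 7: cell (1,2)='.' (+0 fires, +2 burnt)
  fire out at step 7

3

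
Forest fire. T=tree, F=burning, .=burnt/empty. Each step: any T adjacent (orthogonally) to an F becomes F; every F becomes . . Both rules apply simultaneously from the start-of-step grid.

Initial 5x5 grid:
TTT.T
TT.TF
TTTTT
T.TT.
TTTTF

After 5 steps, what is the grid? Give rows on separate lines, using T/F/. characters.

Step 1: 4 trees catch fire, 2 burn out
  TTT.F
  TT.F.
  TTTTF
  T.TT.
  TTTF.
Step 2: 3 trees catch fire, 4 burn out
  TTT..
  TT...
  TTTF.
  T.TF.
  TTF..
Step 3: 3 trees catch fire, 3 burn out
  TTT..
  TT...
  TTF..
  T.F..
  TF...
Step 4: 2 trees catch fire, 3 burn out
  TTT..
  TT...
  TF...
  T....
  F....
Step 5: 3 trees catch fire, 2 burn out
  TTT..
  TF...
  F....
  F....
  .....

TTT..
TF...
F....
F....
.....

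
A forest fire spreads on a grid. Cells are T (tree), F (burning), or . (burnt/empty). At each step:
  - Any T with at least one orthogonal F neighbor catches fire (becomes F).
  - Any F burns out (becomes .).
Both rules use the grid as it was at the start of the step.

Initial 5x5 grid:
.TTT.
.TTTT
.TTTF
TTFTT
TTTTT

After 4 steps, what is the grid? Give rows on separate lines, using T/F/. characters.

Step 1: 7 trees catch fire, 2 burn out
  .TTT.
  .TTTF
  .TFF.
  TF.FF
  TTFTT
Step 2: 7 trees catch fire, 7 burn out
  .TTT.
  .TFF.
  .F...
  F....
  TF.FF
Step 3: 4 trees catch fire, 7 burn out
  .TFF.
  .F...
  .....
  .....
  F....
Step 4: 1 trees catch fire, 4 burn out
  .F...
  .....
  .....
  .....
  .....

.F...
.....
.....
.....
.....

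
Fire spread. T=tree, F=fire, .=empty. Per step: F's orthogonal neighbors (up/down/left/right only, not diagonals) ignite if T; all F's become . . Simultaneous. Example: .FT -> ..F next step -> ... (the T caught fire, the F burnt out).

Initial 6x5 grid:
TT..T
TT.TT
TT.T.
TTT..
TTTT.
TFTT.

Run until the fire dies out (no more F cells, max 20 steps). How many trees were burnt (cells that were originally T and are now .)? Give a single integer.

Answer: 16

Derivation:
Step 1: +3 fires, +1 burnt (F count now 3)
Step 2: +4 fires, +3 burnt (F count now 4)
Step 3: +4 fires, +4 burnt (F count now 4)
Step 4: +2 fires, +4 burnt (F count now 2)
Step 5: +2 fires, +2 burnt (F count now 2)
Step 6: +1 fires, +2 burnt (F count now 1)
Step 7: +0 fires, +1 burnt (F count now 0)
Fire out after step 7
Initially T: 20, now '.': 26
Total burnt (originally-T cells now '.'): 16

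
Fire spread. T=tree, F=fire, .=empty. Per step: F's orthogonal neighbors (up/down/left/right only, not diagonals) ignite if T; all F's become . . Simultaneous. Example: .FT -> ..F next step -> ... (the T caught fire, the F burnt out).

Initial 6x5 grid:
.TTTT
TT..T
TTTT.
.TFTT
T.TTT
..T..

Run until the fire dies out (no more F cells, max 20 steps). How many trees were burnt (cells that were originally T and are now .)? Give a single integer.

Step 1: +4 fires, +1 burnt (F count now 4)
Step 2: +5 fires, +4 burnt (F count now 5)
Step 3: +3 fires, +5 burnt (F count now 3)
Step 4: +2 fires, +3 burnt (F count now 2)
Step 5: +1 fires, +2 burnt (F count now 1)
Step 6: +1 fires, +1 burnt (F count now 1)
Step 7: +1 fires, +1 burnt (F count now 1)
Step 8: +1 fires, +1 burnt (F count now 1)
Step 9: +0 fires, +1 burnt (F count now 0)
Fire out after step 9
Initially T: 19, now '.': 29
Total burnt (originally-T cells now '.'): 18

Answer: 18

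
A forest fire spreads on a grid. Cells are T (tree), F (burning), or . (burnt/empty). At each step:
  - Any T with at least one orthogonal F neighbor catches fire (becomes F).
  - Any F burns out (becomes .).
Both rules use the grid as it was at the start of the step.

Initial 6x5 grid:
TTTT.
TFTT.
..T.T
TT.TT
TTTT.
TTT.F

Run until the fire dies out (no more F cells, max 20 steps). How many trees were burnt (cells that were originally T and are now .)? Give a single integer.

Step 1: +3 fires, +2 burnt (F count now 3)
Step 2: +4 fires, +3 burnt (F count now 4)
Step 3: +1 fires, +4 burnt (F count now 1)
Step 4: +0 fires, +1 burnt (F count now 0)
Fire out after step 4
Initially T: 20, now '.': 18
Total burnt (originally-T cells now '.'): 8

Answer: 8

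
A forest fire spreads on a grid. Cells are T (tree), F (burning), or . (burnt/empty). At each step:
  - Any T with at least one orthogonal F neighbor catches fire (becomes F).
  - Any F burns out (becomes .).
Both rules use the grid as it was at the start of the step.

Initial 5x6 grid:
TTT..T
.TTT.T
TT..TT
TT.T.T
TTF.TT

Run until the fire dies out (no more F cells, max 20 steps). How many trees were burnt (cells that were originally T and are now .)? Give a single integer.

Answer: 12

Derivation:
Step 1: +1 fires, +1 burnt (F count now 1)
Step 2: +2 fires, +1 burnt (F count now 2)
Step 3: +2 fires, +2 burnt (F count now 2)
Step 4: +2 fires, +2 burnt (F count now 2)
Step 5: +2 fires, +2 burnt (F count now 2)
Step 6: +3 fires, +2 burnt (F count now 3)
Step 7: +0 fires, +3 burnt (F count now 0)
Fire out after step 7
Initially T: 20, now '.': 22
Total burnt (originally-T cells now '.'): 12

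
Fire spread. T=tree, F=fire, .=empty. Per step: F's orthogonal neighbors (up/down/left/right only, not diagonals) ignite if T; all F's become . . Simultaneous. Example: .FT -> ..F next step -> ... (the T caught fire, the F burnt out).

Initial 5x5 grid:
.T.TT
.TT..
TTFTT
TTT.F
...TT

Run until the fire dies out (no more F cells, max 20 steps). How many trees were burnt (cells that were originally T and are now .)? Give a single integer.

Step 1: +6 fires, +2 burnt (F count now 6)
Step 2: +4 fires, +6 burnt (F count now 4)
Step 3: +2 fires, +4 burnt (F count now 2)
Step 4: +0 fires, +2 burnt (F count now 0)
Fire out after step 4
Initially T: 14, now '.': 23
Total burnt (originally-T cells now '.'): 12

Answer: 12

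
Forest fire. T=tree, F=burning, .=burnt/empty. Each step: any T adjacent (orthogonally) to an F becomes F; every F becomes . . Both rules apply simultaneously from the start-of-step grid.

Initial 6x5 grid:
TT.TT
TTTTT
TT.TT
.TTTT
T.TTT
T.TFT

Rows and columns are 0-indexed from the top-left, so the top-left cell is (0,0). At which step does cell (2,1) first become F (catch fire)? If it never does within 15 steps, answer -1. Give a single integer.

Step 1: cell (2,1)='T' (+3 fires, +1 burnt)
Step 2: cell (2,1)='T' (+3 fires, +3 burnt)
Step 3: cell (2,1)='T' (+3 fires, +3 burnt)
Step 4: cell (2,1)='T' (+3 fires, +3 burnt)
Step 5: cell (2,1)='F' (+4 fires, +3 burnt)
  -> target ignites at step 5
Step 6: cell (2,1)='.' (+3 fires, +4 burnt)
Step 7: cell (2,1)='.' (+2 fires, +3 burnt)
Step 8: cell (2,1)='.' (+1 fires, +2 burnt)
Step 9: cell (2,1)='.' (+0 fires, +1 burnt)
  fire out at step 9

5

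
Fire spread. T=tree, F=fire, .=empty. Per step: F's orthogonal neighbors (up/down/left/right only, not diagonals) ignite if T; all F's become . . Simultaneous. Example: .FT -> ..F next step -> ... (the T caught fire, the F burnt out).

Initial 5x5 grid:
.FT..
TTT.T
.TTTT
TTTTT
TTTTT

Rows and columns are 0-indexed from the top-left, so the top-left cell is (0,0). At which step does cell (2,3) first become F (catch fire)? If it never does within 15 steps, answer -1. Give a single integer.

Step 1: cell (2,3)='T' (+2 fires, +1 burnt)
Step 2: cell (2,3)='T' (+3 fires, +2 burnt)
Step 3: cell (2,3)='T' (+2 fires, +3 burnt)
Step 4: cell (2,3)='F' (+4 fires, +2 burnt)
  -> target ignites at step 4
Step 5: cell (2,3)='.' (+4 fires, +4 burnt)
Step 6: cell (2,3)='.' (+3 fires, +4 burnt)
Step 7: cell (2,3)='.' (+1 fires, +3 burnt)
Step 8: cell (2,3)='.' (+0 fires, +1 burnt)
  fire out at step 8

4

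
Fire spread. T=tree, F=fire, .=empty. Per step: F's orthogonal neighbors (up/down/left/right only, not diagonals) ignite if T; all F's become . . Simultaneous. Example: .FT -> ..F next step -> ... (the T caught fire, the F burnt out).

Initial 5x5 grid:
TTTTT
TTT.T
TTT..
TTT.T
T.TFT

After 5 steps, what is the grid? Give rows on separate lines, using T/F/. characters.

Step 1: 2 trees catch fire, 1 burn out
  TTTTT
  TTT.T
  TTT..
  TTT.T
  T.F.F
Step 2: 2 trees catch fire, 2 burn out
  TTTTT
  TTT.T
  TTT..
  TTF.F
  T....
Step 3: 2 trees catch fire, 2 burn out
  TTTTT
  TTT.T
  TTF..
  TF...
  T....
Step 4: 3 trees catch fire, 2 burn out
  TTTTT
  TTF.T
  TF...
  F....
  T....
Step 5: 4 trees catch fire, 3 burn out
  TTFTT
  TF..T
  F....
  .....
  F....

TTFTT
TF..T
F....
.....
F....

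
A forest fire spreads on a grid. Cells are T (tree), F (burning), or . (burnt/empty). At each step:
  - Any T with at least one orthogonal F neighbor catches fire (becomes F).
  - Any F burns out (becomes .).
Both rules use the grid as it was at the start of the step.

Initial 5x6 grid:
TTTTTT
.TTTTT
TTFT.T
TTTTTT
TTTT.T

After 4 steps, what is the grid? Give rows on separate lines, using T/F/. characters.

Step 1: 4 trees catch fire, 1 burn out
  TTTTTT
  .TFTTT
  TF.F.T
  TTFTTT
  TTTT.T
Step 2: 7 trees catch fire, 4 burn out
  TTFTTT
  .F.FTT
  F....T
  TF.FTT
  TTFT.T
Step 3: 7 trees catch fire, 7 burn out
  TF.FTT
  ....FT
  .....T
  F...FT
  TF.F.T
Step 4: 5 trees catch fire, 7 burn out
  F...FT
  .....F
  .....T
  .....F
  F....T

F...FT
.....F
.....T
.....F
F....T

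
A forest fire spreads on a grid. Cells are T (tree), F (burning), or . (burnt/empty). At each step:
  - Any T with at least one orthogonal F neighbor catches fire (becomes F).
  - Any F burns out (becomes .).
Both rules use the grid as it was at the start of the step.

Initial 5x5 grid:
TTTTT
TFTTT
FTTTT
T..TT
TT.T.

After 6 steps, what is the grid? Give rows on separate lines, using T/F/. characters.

Step 1: 5 trees catch fire, 2 burn out
  TFTTT
  F.FTT
  .FTTT
  F..TT
  TT.T.
Step 2: 5 trees catch fire, 5 burn out
  F.FTT
  ...FT
  ..FTT
  ...TT
  FT.T.
Step 3: 4 trees catch fire, 5 burn out
  ...FT
  ....F
  ...FT
  ...TT
  .F.T.
Step 4: 3 trees catch fire, 4 burn out
  ....F
  .....
  ....F
  ...FT
  ...T.
Step 5: 2 trees catch fire, 3 burn out
  .....
  .....
  .....
  ....F
  ...F.
Step 6: 0 trees catch fire, 2 burn out
  .....
  .....
  .....
  .....
  .....

.....
.....
.....
.....
.....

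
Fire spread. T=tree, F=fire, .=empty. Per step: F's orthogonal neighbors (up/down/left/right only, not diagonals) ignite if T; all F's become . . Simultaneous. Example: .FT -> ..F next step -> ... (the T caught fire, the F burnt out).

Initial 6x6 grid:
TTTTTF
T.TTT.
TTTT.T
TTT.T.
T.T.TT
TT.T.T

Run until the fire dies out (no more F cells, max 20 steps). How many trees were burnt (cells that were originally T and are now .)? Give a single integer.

Step 1: +1 fires, +1 burnt (F count now 1)
Step 2: +2 fires, +1 burnt (F count now 2)
Step 3: +2 fires, +2 burnt (F count now 2)
Step 4: +3 fires, +2 burnt (F count now 3)
Step 5: +2 fires, +3 burnt (F count now 2)
Step 6: +3 fires, +2 burnt (F count now 3)
Step 7: +3 fires, +3 burnt (F count now 3)
Step 8: +1 fires, +3 burnt (F count now 1)
Step 9: +1 fires, +1 burnt (F count now 1)
Step 10: +1 fires, +1 burnt (F count now 1)
Step 11: +1 fires, +1 burnt (F count now 1)
Step 12: +0 fires, +1 burnt (F count now 0)
Fire out after step 12
Initially T: 26, now '.': 30
Total burnt (originally-T cells now '.'): 20

Answer: 20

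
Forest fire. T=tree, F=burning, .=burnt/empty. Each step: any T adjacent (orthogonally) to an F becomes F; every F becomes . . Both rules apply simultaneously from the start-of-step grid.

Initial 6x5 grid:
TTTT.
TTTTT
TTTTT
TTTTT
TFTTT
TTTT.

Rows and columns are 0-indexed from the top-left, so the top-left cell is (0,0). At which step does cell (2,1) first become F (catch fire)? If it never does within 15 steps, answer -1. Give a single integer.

Step 1: cell (2,1)='T' (+4 fires, +1 burnt)
Step 2: cell (2,1)='F' (+6 fires, +4 burnt)
  -> target ignites at step 2
Step 3: cell (2,1)='.' (+6 fires, +6 burnt)
Step 4: cell (2,1)='.' (+5 fires, +6 burnt)
Step 5: cell (2,1)='.' (+4 fires, +5 burnt)
Step 6: cell (2,1)='.' (+2 fires, +4 burnt)
Step 7: cell (2,1)='.' (+0 fires, +2 burnt)
  fire out at step 7

2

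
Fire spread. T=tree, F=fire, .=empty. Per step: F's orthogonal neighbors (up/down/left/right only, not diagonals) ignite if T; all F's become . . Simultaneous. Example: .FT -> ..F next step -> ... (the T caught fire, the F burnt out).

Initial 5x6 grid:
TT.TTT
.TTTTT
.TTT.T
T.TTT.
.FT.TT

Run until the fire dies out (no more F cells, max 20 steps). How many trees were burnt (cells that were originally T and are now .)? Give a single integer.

Answer: 20

Derivation:
Step 1: +1 fires, +1 burnt (F count now 1)
Step 2: +1 fires, +1 burnt (F count now 1)
Step 3: +2 fires, +1 burnt (F count now 2)
Step 4: +4 fires, +2 burnt (F count now 4)
Step 5: +3 fires, +4 burnt (F count now 3)
Step 6: +4 fires, +3 burnt (F count now 4)
Step 7: +3 fires, +4 burnt (F count now 3)
Step 8: +2 fires, +3 burnt (F count now 2)
Step 9: +0 fires, +2 burnt (F count now 0)
Fire out after step 9
Initially T: 21, now '.': 29
Total burnt (originally-T cells now '.'): 20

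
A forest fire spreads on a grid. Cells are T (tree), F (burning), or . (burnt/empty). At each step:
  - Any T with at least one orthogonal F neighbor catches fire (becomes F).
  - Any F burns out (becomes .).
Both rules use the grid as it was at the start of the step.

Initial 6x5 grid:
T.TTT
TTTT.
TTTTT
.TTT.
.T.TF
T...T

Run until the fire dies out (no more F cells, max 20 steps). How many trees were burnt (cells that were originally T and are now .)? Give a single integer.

Step 1: +2 fires, +1 burnt (F count now 2)
Step 2: +1 fires, +2 burnt (F count now 1)
Step 3: +2 fires, +1 burnt (F count now 2)
Step 4: +4 fires, +2 burnt (F count now 4)
Step 5: +4 fires, +4 burnt (F count now 4)
Step 6: +4 fires, +4 burnt (F count now 4)
Step 7: +1 fires, +4 burnt (F count now 1)
Step 8: +1 fires, +1 burnt (F count now 1)
Step 9: +0 fires, +1 burnt (F count now 0)
Fire out after step 9
Initially T: 20, now '.': 29
Total burnt (originally-T cells now '.'): 19

Answer: 19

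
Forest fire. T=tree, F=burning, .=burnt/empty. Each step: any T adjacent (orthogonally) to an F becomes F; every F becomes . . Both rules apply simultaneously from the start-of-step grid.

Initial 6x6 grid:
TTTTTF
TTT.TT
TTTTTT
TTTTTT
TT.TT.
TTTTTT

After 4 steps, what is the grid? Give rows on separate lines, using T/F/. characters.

Step 1: 2 trees catch fire, 1 burn out
  TTTTF.
  TTT.TF
  TTTTTT
  TTTTTT
  TT.TT.
  TTTTTT
Step 2: 3 trees catch fire, 2 burn out
  TTTF..
  TTT.F.
  TTTTTF
  TTTTTT
  TT.TT.
  TTTTTT
Step 3: 3 trees catch fire, 3 burn out
  TTF...
  TTT...
  TTTTF.
  TTTTTF
  TT.TT.
  TTTTTT
Step 4: 4 trees catch fire, 3 burn out
  TF....
  TTF...
  TTTF..
  TTTTF.
  TT.TT.
  TTTTTT

TF....
TTF...
TTTF..
TTTTF.
TT.TT.
TTTTTT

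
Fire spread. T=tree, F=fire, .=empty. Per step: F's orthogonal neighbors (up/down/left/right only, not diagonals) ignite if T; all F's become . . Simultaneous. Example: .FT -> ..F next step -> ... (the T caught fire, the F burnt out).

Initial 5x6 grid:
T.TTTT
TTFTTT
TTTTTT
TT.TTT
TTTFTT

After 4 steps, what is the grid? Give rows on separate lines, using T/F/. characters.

Step 1: 7 trees catch fire, 2 burn out
  T.FTTT
  TF.FTT
  TTFTTT
  TT.FTT
  TTF.FT
Step 2: 8 trees catch fire, 7 burn out
  T..FTT
  F...FT
  TF.FTT
  TT..FT
  TF...F
Step 3: 8 trees catch fire, 8 burn out
  F...FT
  .....F
  F...FT
  TF...F
  F.....
Step 4: 3 trees catch fire, 8 burn out
  .....F
  ......
  .....F
  F.....
  ......

.....F
......
.....F
F.....
......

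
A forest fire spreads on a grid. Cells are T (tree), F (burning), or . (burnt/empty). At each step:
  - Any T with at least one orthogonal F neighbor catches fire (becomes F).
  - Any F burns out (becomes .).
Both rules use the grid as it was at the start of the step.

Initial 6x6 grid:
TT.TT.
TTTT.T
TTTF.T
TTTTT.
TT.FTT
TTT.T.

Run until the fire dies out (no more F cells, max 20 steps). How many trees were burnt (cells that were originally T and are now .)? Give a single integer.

Answer: 24

Derivation:
Step 1: +4 fires, +2 burnt (F count now 4)
Step 2: +7 fires, +4 burnt (F count now 7)
Step 3: +4 fires, +7 burnt (F count now 4)
Step 4: +4 fires, +4 burnt (F count now 4)
Step 5: +3 fires, +4 burnt (F count now 3)
Step 6: +2 fires, +3 burnt (F count now 2)
Step 7: +0 fires, +2 burnt (F count now 0)
Fire out after step 7
Initially T: 26, now '.': 34
Total burnt (originally-T cells now '.'): 24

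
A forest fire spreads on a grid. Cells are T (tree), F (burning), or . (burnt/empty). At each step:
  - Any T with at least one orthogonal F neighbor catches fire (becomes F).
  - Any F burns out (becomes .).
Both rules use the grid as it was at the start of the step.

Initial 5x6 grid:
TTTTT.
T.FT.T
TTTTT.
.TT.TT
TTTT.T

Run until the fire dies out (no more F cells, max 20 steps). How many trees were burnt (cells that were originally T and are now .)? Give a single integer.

Step 1: +3 fires, +1 burnt (F count now 3)
Step 2: +5 fires, +3 burnt (F count now 5)
Step 3: +6 fires, +5 burnt (F count now 6)
Step 4: +4 fires, +6 burnt (F count now 4)
Step 5: +2 fires, +4 burnt (F count now 2)
Step 6: +1 fires, +2 burnt (F count now 1)
Step 7: +0 fires, +1 burnt (F count now 0)
Fire out after step 7
Initially T: 22, now '.': 29
Total burnt (originally-T cells now '.'): 21

Answer: 21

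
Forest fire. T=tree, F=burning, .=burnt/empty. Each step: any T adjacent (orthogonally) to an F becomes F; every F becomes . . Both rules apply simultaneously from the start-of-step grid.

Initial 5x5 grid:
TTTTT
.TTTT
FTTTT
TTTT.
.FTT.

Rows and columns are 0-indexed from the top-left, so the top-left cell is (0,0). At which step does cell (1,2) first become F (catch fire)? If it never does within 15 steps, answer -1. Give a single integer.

Step 1: cell (1,2)='T' (+4 fires, +2 burnt)
Step 2: cell (1,2)='T' (+4 fires, +4 burnt)
Step 3: cell (1,2)='F' (+4 fires, +4 burnt)
  -> target ignites at step 3
Step 4: cell (1,2)='.' (+4 fires, +4 burnt)
Step 5: cell (1,2)='.' (+2 fires, +4 burnt)
Step 6: cell (1,2)='.' (+1 fires, +2 burnt)
Step 7: cell (1,2)='.' (+0 fires, +1 burnt)
  fire out at step 7

3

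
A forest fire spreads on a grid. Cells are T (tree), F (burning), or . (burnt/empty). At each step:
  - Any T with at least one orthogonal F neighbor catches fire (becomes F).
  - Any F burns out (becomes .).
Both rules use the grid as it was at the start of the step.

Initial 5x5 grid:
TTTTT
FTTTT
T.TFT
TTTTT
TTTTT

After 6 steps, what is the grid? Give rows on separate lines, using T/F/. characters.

Step 1: 7 trees catch fire, 2 burn out
  FTTTT
  .FTFT
  F.F.F
  TTTFT
  TTTTT
Step 2: 8 trees catch fire, 7 burn out
  .FTFT
  ..F.F
  .....
  FTF.F
  TTTFT
Step 3: 6 trees catch fire, 8 burn out
  ..F.F
  .....
  .....
  .F...
  FTF.F
Step 4: 1 trees catch fire, 6 burn out
  .....
  .....
  .....
  .....
  .F...
Step 5: 0 trees catch fire, 1 burn out
  .....
  .....
  .....
  .....
  .....
Step 6: 0 trees catch fire, 0 burn out
  .....
  .....
  .....
  .....
  .....

.....
.....
.....
.....
.....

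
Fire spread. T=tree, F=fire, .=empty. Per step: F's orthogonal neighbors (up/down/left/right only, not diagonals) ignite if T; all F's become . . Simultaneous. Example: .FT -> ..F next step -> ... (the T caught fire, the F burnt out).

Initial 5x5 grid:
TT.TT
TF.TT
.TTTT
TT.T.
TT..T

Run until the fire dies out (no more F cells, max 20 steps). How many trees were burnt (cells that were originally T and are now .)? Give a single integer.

Answer: 16

Derivation:
Step 1: +3 fires, +1 burnt (F count now 3)
Step 2: +3 fires, +3 burnt (F count now 3)
Step 3: +3 fires, +3 burnt (F count now 3)
Step 4: +4 fires, +3 burnt (F count now 4)
Step 5: +2 fires, +4 burnt (F count now 2)
Step 6: +1 fires, +2 burnt (F count now 1)
Step 7: +0 fires, +1 burnt (F count now 0)
Fire out after step 7
Initially T: 17, now '.': 24
Total burnt (originally-T cells now '.'): 16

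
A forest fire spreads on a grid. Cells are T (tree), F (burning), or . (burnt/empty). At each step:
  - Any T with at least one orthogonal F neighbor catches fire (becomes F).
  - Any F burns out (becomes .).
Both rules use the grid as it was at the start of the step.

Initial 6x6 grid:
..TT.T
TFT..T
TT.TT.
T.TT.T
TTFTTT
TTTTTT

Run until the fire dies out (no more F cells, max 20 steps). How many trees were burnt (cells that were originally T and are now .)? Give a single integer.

Answer: 23

Derivation:
Step 1: +7 fires, +2 burnt (F count now 7)
Step 2: +7 fires, +7 burnt (F count now 7)
Step 3: +6 fires, +7 burnt (F count now 6)
Step 4: +3 fires, +6 burnt (F count now 3)
Step 5: +0 fires, +3 burnt (F count now 0)
Fire out after step 5
Initially T: 25, now '.': 34
Total burnt (originally-T cells now '.'): 23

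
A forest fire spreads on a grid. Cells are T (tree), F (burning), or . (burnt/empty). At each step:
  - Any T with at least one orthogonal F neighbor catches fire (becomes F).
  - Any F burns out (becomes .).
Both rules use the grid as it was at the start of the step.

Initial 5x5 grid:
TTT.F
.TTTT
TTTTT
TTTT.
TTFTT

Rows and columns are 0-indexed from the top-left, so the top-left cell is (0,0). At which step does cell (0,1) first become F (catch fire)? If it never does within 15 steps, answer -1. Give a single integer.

Step 1: cell (0,1)='T' (+4 fires, +2 burnt)
Step 2: cell (0,1)='T' (+7 fires, +4 burnt)
Step 3: cell (0,1)='T' (+4 fires, +7 burnt)
Step 4: cell (0,1)='T' (+3 fires, +4 burnt)
Step 5: cell (0,1)='F' (+1 fires, +3 burnt)
  -> target ignites at step 5
Step 6: cell (0,1)='.' (+1 fires, +1 burnt)
Step 7: cell (0,1)='.' (+0 fires, +1 burnt)
  fire out at step 7

5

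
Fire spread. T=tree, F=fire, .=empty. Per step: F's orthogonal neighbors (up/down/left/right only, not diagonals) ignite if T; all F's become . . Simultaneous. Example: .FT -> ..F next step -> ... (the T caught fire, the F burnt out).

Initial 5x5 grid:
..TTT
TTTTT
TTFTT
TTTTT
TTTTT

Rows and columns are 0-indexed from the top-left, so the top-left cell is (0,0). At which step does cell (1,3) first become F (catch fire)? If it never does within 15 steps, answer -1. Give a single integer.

Step 1: cell (1,3)='T' (+4 fires, +1 burnt)
Step 2: cell (1,3)='F' (+8 fires, +4 burnt)
  -> target ignites at step 2
Step 3: cell (1,3)='.' (+7 fires, +8 burnt)
Step 4: cell (1,3)='.' (+3 fires, +7 burnt)
Step 5: cell (1,3)='.' (+0 fires, +3 burnt)
  fire out at step 5

2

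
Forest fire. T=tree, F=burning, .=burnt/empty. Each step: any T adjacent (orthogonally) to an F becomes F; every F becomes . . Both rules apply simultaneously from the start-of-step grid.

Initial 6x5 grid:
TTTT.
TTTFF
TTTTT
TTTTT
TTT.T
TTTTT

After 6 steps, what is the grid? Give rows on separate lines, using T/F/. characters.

Step 1: 4 trees catch fire, 2 burn out
  TTTF.
  TTF..
  TTTFF
  TTTTT
  TTT.T
  TTTTT
Step 2: 5 trees catch fire, 4 burn out
  TTF..
  TF...
  TTF..
  TTTFF
  TTT.T
  TTTTT
Step 3: 5 trees catch fire, 5 burn out
  TF...
  F....
  TF...
  TTF..
  TTT.F
  TTTTT
Step 4: 5 trees catch fire, 5 burn out
  F....
  .....
  F....
  TF...
  TTF..
  TTTTF
Step 5: 4 trees catch fire, 5 burn out
  .....
  .....
  .....
  F....
  TF...
  TTFF.
Step 6: 2 trees catch fire, 4 burn out
  .....
  .....
  .....
  .....
  F....
  TF...

.....
.....
.....
.....
F....
TF...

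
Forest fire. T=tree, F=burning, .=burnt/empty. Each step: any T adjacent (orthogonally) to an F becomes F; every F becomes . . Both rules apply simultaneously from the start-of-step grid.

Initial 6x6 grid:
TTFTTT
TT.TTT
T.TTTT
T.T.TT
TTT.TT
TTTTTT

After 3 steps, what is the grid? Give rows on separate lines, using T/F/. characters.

Step 1: 2 trees catch fire, 1 burn out
  TF.FTT
  TT.TTT
  T.TTTT
  T.T.TT
  TTT.TT
  TTTTTT
Step 2: 4 trees catch fire, 2 burn out
  F...FT
  TF.FTT
  T.TTTT
  T.T.TT
  TTT.TT
  TTTTTT
Step 3: 4 trees catch fire, 4 burn out
  .....F
  F...FT
  T.TFTT
  T.T.TT
  TTT.TT
  TTTTTT

.....F
F...FT
T.TFTT
T.T.TT
TTT.TT
TTTTTT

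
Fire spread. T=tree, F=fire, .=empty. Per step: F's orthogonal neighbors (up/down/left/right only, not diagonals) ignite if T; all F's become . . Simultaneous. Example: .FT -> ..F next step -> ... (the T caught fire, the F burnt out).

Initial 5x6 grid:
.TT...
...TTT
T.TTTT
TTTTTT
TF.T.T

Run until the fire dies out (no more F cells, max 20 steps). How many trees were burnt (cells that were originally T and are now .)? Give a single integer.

Step 1: +2 fires, +1 burnt (F count now 2)
Step 2: +2 fires, +2 burnt (F count now 2)
Step 3: +3 fires, +2 burnt (F count now 3)
Step 4: +3 fires, +3 burnt (F count now 3)
Step 5: +3 fires, +3 burnt (F count now 3)
Step 6: +3 fires, +3 burnt (F count now 3)
Step 7: +1 fires, +3 burnt (F count now 1)
Step 8: +0 fires, +1 burnt (F count now 0)
Fire out after step 8
Initially T: 19, now '.': 28
Total burnt (originally-T cells now '.'): 17

Answer: 17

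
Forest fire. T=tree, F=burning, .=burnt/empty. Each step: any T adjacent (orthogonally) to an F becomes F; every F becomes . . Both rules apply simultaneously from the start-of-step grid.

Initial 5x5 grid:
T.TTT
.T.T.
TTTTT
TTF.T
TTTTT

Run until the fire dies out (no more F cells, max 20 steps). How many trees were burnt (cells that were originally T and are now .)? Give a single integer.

Step 1: +3 fires, +1 burnt (F count now 3)
Step 2: +5 fires, +3 burnt (F count now 5)
Step 3: +6 fires, +5 burnt (F count now 6)
Step 4: +2 fires, +6 burnt (F count now 2)
Step 5: +2 fires, +2 burnt (F count now 2)
Step 6: +0 fires, +2 burnt (F count now 0)
Fire out after step 6
Initially T: 19, now '.': 24
Total burnt (originally-T cells now '.'): 18

Answer: 18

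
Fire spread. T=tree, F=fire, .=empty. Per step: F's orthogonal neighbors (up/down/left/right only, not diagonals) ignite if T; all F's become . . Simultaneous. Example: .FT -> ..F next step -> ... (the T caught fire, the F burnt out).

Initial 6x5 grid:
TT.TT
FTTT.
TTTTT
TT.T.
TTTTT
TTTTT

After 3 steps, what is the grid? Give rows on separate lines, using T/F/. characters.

Step 1: 3 trees catch fire, 1 burn out
  FT.TT
  .FTT.
  FTTTT
  TT.T.
  TTTTT
  TTTTT
Step 2: 4 trees catch fire, 3 burn out
  .F.TT
  ..FT.
  .FTTT
  FT.T.
  TTTTT
  TTTTT
Step 3: 4 trees catch fire, 4 burn out
  ...TT
  ...F.
  ..FTT
  .F.T.
  FTTTT
  TTTTT

...TT
...F.
..FTT
.F.T.
FTTTT
TTTTT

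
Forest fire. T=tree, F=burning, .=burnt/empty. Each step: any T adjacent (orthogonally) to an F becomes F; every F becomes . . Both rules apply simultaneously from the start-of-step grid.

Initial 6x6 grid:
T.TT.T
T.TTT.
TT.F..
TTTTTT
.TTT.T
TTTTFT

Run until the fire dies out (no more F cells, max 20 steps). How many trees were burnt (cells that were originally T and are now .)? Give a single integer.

Step 1: +4 fires, +2 burnt (F count now 4)
Step 2: +8 fires, +4 burnt (F count now 8)
Step 3: +5 fires, +8 burnt (F count now 5)
Step 4: +4 fires, +5 burnt (F count now 4)
Step 5: +1 fires, +4 burnt (F count now 1)
Step 6: +1 fires, +1 burnt (F count now 1)
Step 7: +1 fires, +1 burnt (F count now 1)
Step 8: +0 fires, +1 burnt (F count now 0)
Fire out after step 8
Initially T: 25, now '.': 35
Total burnt (originally-T cells now '.'): 24

Answer: 24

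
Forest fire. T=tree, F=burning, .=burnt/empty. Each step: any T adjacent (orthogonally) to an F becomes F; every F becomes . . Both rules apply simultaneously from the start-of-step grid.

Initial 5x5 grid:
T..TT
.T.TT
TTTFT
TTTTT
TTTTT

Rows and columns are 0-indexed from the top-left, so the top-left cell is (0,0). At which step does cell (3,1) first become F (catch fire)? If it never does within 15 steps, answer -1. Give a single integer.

Step 1: cell (3,1)='T' (+4 fires, +1 burnt)
Step 2: cell (3,1)='T' (+6 fires, +4 burnt)
Step 3: cell (3,1)='F' (+6 fires, +6 burnt)
  -> target ignites at step 3
Step 4: cell (3,1)='.' (+2 fires, +6 burnt)
Step 5: cell (3,1)='.' (+1 fires, +2 burnt)
Step 6: cell (3,1)='.' (+0 fires, +1 burnt)
  fire out at step 6

3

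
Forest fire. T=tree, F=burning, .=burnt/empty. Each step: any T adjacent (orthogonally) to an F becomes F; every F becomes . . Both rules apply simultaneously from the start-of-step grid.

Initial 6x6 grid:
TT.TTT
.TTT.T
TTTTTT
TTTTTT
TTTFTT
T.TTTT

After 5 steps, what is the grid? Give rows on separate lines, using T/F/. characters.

Step 1: 4 trees catch fire, 1 burn out
  TT.TTT
  .TTT.T
  TTTTTT
  TTTFTT
  TTF.FT
  T.TFTT
Step 2: 7 trees catch fire, 4 burn out
  TT.TTT
  .TTT.T
  TTTFTT
  TTF.FT
  TF...F
  T.F.FT
Step 3: 7 trees catch fire, 7 burn out
  TT.TTT
  .TTF.T
  TTF.FT
  TF...F
  F.....
  T....F
Step 4: 6 trees catch fire, 7 burn out
  TT.FTT
  .TF..T
  TF...F
  F.....
  ......
  F.....
Step 5: 4 trees catch fire, 6 burn out
  TT..FT
  .F...F
  F.....
  ......
  ......
  ......

TT..FT
.F...F
F.....
......
......
......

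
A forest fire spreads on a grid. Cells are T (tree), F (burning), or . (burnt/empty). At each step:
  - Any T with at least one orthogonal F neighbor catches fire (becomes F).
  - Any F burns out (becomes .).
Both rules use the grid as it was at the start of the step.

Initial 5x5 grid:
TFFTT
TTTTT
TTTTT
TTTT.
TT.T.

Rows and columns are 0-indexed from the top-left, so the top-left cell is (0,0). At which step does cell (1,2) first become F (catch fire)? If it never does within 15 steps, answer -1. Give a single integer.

Step 1: cell (1,2)='F' (+4 fires, +2 burnt)
  -> target ignites at step 1
Step 2: cell (1,2)='.' (+5 fires, +4 burnt)
Step 3: cell (1,2)='.' (+5 fires, +5 burnt)
Step 4: cell (1,2)='.' (+4 fires, +5 burnt)
Step 5: cell (1,2)='.' (+2 fires, +4 burnt)
Step 6: cell (1,2)='.' (+0 fires, +2 burnt)
  fire out at step 6

1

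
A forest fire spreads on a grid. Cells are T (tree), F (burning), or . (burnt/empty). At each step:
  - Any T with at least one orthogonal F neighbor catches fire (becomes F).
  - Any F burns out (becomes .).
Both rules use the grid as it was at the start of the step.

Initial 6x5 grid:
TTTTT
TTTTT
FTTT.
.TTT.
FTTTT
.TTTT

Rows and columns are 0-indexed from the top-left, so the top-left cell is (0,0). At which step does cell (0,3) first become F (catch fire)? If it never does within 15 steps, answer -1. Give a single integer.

Step 1: cell (0,3)='T' (+3 fires, +2 burnt)
Step 2: cell (0,3)='T' (+6 fires, +3 burnt)
Step 3: cell (0,3)='T' (+6 fires, +6 burnt)
Step 4: cell (0,3)='T' (+5 fires, +6 burnt)
Step 5: cell (0,3)='F' (+3 fires, +5 burnt)
  -> target ignites at step 5
Step 6: cell (0,3)='.' (+1 fires, +3 burnt)
Step 7: cell (0,3)='.' (+0 fires, +1 burnt)
  fire out at step 7

5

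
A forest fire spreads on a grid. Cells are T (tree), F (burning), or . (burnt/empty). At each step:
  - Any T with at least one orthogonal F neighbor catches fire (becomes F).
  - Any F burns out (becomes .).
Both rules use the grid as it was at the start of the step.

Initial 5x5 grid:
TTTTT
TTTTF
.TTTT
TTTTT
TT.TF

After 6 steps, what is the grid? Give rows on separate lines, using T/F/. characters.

Step 1: 5 trees catch fire, 2 burn out
  TTTTF
  TTTF.
  .TTTF
  TTTTF
  TT.F.
Step 2: 4 trees catch fire, 5 burn out
  TTTF.
  TTF..
  .TTF.
  TTTF.
  TT...
Step 3: 4 trees catch fire, 4 burn out
  TTF..
  TF...
  .TF..
  TTF..
  TT...
Step 4: 4 trees catch fire, 4 burn out
  TF...
  F....
  .F...
  TF...
  TT...
Step 5: 3 trees catch fire, 4 burn out
  F....
  .....
  .....
  F....
  TF...
Step 6: 1 trees catch fire, 3 burn out
  .....
  .....
  .....
  .....
  F....

.....
.....
.....
.....
F....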